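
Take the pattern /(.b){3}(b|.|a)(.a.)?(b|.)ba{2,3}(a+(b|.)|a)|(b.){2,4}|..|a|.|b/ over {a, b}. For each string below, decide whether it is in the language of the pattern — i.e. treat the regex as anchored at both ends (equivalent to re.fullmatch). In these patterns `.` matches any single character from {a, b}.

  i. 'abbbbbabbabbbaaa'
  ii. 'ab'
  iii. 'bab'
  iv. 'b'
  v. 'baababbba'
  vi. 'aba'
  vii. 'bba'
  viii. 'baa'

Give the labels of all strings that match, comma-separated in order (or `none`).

ii, iv

i → no match
ii. 'ab' → match
iii. 'bab' → no match
iv. 'b' → match
v. 'baababbba' → no match
vi. 'aba' → no match
vii. 'bba' → no match
viii. 'baa' → no match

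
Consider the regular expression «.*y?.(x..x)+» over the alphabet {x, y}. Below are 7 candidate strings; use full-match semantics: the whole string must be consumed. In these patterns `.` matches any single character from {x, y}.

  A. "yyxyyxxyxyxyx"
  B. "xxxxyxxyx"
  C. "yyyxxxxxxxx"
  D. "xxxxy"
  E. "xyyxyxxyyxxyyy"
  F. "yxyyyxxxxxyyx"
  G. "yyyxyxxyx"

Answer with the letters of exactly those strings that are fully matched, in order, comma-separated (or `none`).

B, C, F, G

A → no match
B. "xxxxyxxyx" → match
C. "yyyxxxxxxxx" → match
D. "xxxxy" → no match — must end with "x"
E → no match — must end with "x"
F → match
G. "yyyxyxxyx" → match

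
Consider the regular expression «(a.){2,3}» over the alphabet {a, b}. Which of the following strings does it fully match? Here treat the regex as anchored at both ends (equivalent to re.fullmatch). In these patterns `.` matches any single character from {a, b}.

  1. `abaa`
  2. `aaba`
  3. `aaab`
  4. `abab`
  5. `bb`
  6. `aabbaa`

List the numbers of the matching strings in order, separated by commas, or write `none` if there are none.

1 → match
2 → no match
3 → match
4 → match
5 → no match — must start with `a`
6 → no match

1, 3, 4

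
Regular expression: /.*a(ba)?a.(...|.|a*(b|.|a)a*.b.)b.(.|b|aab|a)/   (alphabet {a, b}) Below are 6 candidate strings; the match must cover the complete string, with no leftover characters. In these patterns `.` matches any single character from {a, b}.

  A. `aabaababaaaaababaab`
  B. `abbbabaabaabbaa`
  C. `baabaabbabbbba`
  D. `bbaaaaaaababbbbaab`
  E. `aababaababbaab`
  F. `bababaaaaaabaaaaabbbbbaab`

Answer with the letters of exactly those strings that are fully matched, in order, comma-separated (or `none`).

B, C, D, E, F

A → no match
B → match
C → match
D → match
E → match
F → match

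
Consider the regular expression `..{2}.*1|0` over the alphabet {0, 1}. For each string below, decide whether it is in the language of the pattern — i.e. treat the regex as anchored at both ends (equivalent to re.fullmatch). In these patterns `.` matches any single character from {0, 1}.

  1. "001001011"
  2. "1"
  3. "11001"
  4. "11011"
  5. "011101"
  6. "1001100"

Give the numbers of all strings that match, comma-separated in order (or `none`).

1 → match
2 → no match
3 → match
4 → match
5 → match
6 → no match

1, 3, 4, 5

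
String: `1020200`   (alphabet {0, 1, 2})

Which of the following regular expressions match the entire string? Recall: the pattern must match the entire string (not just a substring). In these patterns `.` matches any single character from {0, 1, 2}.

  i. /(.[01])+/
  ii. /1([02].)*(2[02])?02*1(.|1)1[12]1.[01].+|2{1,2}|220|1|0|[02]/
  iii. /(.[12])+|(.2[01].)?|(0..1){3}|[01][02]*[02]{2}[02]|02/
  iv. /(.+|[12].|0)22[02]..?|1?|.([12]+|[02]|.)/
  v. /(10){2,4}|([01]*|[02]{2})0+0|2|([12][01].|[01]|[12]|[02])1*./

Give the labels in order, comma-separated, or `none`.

iii

i → no match
ii → no match
iii → match
iv → no match
v → no match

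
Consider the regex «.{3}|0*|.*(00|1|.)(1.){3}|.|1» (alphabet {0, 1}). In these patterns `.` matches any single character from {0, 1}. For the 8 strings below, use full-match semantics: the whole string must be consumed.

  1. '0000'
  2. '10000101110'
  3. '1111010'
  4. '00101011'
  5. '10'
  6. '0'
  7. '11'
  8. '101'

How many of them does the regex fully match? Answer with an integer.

6

1 → match
2 → match
3 → match
4 → match
5 → no match
6 → match
7 → no match
8 → match
Total matched: 6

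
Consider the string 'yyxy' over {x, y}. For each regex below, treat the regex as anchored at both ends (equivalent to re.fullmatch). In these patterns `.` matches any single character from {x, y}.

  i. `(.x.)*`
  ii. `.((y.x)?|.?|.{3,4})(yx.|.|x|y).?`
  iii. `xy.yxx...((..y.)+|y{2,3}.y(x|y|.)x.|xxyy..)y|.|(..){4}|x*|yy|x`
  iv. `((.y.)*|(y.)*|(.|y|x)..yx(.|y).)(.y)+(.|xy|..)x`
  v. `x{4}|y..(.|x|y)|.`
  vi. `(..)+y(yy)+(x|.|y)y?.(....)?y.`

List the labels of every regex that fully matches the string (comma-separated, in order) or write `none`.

i → no match
ii → match
iii → no match
iv → no match — must end with 'x'
v → match
vi → no match

ii, v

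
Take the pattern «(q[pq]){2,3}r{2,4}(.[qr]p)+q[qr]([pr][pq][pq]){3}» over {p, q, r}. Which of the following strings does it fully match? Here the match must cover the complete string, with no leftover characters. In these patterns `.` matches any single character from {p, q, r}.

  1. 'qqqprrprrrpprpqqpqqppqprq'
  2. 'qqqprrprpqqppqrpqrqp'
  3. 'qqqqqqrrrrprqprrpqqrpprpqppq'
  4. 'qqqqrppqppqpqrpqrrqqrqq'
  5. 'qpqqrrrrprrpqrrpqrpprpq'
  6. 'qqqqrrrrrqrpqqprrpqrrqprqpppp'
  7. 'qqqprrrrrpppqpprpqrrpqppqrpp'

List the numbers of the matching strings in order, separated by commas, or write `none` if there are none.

2, 3, 5

1 → no match
2 → match
3 → match
4 → no match
5 → match
6 → no match
7 → no match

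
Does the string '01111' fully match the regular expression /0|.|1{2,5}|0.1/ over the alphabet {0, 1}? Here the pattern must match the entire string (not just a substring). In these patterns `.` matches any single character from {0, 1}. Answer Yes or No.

No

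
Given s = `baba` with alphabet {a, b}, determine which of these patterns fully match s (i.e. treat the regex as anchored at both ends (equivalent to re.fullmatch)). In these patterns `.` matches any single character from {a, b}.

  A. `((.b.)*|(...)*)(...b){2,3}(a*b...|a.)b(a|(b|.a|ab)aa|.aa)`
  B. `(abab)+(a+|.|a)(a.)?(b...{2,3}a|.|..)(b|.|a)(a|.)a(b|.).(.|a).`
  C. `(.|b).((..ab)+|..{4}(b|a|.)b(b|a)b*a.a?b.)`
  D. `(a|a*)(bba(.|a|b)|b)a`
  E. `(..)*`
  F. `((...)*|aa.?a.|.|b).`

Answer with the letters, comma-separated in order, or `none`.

A → no match
B → no match — must start with `abab`
C → no match
D → no match
E → match
F → match

E, F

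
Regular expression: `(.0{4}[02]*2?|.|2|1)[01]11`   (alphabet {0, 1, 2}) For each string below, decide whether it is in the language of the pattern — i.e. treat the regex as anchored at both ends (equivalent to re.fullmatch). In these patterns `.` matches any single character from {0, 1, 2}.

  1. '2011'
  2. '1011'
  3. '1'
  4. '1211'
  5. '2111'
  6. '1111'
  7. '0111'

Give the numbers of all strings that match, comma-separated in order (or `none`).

1, 2, 5, 6, 7

1 → match
2 → match
3 → no match — must end with '11'
4 → no match
5 → match
6 → match
7 → match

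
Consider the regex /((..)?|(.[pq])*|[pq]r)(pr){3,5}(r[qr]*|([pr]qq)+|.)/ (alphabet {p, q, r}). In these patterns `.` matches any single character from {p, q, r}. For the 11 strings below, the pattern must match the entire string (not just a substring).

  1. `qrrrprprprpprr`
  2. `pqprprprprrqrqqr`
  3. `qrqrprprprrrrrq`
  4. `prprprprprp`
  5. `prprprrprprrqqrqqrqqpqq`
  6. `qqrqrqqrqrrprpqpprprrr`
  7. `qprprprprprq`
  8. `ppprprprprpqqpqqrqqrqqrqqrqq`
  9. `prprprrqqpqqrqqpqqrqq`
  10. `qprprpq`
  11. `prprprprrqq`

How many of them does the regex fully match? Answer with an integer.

5

1 → no match
2 → match
3 → no match
4 → match
5 → no match
6 → no match
7 → no match
8 → match
9 → match
10 → no match
11 → match
Total matched: 5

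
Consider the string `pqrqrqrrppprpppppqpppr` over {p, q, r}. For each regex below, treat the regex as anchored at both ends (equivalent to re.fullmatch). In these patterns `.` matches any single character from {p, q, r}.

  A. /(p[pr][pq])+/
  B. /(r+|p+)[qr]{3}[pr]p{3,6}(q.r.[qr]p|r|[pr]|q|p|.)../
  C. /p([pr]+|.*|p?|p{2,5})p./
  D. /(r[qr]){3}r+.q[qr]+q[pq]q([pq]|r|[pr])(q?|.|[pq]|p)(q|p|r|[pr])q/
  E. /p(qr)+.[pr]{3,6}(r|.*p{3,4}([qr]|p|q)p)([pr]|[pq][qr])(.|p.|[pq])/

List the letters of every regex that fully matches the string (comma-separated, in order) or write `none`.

C, E

A → no match
B → no match
C → match
D → no match — must start with `r`
E → match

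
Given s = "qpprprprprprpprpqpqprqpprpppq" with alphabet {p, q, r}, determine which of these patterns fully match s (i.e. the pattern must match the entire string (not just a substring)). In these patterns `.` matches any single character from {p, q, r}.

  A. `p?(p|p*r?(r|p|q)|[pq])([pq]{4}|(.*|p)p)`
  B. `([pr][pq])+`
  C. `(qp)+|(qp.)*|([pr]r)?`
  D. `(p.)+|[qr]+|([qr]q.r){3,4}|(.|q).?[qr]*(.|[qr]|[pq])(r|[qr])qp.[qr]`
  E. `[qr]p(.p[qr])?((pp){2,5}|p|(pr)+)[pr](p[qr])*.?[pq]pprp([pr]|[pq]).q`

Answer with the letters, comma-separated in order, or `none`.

A → no match
B → no match
C → no match
D → no match
E → match

E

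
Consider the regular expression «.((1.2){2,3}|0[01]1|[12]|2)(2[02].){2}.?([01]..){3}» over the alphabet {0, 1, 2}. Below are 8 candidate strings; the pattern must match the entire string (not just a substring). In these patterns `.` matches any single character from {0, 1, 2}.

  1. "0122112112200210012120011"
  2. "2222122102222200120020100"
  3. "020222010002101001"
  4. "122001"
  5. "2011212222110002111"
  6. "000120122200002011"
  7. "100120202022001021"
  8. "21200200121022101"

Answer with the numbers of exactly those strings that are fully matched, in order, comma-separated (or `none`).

1 → no match
2 → no match
3 → no match
4 → no match
5 → no match
6 → no match
7 → no match
8 → match

8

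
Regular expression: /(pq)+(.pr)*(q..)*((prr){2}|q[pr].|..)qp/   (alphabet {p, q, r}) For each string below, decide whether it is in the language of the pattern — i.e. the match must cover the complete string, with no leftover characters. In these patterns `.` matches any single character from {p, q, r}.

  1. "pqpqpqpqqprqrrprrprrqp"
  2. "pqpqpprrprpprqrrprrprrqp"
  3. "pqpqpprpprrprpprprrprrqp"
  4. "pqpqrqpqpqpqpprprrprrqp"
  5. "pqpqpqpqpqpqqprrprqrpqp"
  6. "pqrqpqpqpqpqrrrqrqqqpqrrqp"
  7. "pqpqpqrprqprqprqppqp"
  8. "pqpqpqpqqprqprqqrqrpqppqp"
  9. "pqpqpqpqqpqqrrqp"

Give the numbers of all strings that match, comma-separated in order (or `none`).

1, 2, 3, 5, 7, 8, 9

1 → match
2 → match
3 → match
4 → no match
5 → match
6 → no match
7 → match
8 → match
9 → match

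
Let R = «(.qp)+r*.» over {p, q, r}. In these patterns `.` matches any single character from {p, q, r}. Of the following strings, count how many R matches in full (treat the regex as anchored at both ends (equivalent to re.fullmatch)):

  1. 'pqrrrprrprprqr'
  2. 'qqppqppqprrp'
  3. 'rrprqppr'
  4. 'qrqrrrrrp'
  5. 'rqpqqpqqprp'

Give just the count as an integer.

1 → no match
2. 'qqppqppqprrp' → match
3. 'rrprqppr' → no match
4. 'qrqrrrrrp' → no match
5. 'rqpqqpqqprp' → match
Total matched: 2

2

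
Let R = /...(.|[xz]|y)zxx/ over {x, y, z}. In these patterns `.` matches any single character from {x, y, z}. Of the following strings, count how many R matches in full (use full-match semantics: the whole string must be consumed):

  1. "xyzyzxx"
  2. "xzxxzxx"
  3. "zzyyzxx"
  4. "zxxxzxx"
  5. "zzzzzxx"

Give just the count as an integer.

1 → match
2 → match
3 → match
4 → match
5 → match
Total matched: 5

5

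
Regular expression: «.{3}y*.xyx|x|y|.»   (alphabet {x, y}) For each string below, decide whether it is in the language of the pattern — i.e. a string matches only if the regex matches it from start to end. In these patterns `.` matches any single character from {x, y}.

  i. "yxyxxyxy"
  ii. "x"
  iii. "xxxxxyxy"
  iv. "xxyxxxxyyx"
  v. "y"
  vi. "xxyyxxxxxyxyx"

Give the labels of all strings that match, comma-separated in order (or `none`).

ii, v

i → no match
ii → match
iii → no match
iv → no match
v → match
vi → no match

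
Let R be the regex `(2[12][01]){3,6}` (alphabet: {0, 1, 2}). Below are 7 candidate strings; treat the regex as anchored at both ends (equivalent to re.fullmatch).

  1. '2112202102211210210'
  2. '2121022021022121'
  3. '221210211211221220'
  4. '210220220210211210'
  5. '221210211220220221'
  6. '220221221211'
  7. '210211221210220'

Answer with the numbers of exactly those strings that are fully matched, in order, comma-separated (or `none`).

3, 4, 5, 6, 7

1 → no match
2 → no match
3 → match
4 → match
5 → match
6 → match
7 → match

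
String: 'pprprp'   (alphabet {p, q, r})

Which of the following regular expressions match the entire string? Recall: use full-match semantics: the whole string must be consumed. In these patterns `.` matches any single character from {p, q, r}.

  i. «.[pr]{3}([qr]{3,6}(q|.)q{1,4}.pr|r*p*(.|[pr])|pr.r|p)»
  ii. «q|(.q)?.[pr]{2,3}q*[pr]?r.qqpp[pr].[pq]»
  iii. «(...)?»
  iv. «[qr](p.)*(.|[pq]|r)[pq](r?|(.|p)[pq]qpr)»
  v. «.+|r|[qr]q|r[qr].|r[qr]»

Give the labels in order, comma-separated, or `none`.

i → match
ii → no match
iii → no match
iv → no match
v → match

i, v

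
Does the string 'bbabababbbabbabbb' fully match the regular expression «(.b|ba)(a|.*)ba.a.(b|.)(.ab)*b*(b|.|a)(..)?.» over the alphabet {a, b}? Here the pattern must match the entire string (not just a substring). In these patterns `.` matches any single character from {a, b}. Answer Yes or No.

Yes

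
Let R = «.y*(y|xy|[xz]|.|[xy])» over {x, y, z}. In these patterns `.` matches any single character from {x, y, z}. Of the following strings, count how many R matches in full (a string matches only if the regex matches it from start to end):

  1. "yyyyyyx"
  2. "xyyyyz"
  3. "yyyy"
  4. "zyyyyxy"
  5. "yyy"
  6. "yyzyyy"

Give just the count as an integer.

1 → match
2 → match
3 → match
4 → match
5 → match
6 → no match
Total matched: 5

5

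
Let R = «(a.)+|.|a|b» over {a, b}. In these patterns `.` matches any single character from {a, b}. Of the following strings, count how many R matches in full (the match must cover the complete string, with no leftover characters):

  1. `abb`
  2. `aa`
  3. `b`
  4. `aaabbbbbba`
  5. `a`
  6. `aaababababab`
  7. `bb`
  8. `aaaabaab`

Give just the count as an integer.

1 → no match
2 → match
3 → match
4 → no match
5 → match
6 → match
7 → no match
8 → no match
Total matched: 4

4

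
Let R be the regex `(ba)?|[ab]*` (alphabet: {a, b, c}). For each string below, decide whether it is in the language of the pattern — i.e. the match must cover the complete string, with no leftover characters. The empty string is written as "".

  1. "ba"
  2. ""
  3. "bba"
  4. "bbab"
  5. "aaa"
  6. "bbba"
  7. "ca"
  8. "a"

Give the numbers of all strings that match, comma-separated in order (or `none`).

1, 2, 3, 4, 5, 6, 8

1 → match
2 → match
3 → match
4 → match
5 → match
6 → match
7 → no match
8 → match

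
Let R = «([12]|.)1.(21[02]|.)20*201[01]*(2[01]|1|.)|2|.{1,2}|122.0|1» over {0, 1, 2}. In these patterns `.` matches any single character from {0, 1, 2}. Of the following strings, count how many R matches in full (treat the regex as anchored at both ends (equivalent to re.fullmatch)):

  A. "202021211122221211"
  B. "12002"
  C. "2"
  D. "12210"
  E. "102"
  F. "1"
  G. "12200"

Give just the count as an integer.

A → no match
B → no match
C → match
D → match
E → no match
F → match
G → match
Total matched: 4

4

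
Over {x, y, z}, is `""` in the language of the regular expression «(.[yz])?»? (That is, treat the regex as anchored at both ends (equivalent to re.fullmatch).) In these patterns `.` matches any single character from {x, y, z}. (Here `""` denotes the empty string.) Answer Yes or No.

Yes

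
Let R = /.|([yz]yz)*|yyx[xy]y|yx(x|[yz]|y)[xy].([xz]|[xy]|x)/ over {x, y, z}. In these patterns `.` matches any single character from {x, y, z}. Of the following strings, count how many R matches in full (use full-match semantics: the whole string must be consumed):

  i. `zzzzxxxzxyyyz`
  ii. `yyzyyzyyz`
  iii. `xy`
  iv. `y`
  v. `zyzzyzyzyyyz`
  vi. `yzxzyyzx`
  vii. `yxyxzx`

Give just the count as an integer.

3

i → no match
ii → match
iii → no match
iv → match
v → no match
vi → no match
vii → match
Total matched: 3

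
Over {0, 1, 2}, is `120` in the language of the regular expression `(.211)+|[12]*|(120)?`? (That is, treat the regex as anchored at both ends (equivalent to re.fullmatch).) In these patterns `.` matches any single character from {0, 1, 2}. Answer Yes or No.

Yes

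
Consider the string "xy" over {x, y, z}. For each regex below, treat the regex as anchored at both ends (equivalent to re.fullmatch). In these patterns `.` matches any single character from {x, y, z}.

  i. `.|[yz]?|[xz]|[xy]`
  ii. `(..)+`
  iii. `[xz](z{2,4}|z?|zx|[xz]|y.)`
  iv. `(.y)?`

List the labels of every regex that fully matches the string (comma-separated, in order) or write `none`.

i → no match
ii → match
iii → no match
iv → match

ii, iv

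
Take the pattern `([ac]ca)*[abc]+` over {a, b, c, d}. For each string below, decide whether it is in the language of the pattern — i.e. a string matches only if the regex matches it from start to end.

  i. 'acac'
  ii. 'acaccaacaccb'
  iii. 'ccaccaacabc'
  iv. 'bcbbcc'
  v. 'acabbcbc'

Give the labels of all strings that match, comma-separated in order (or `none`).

i. 'acac' → match
ii. 'acaccaacaccb' → match
iii. 'ccaccaacabc' → match
iv. 'bcbbcc' → match
v. 'acabbcbc' → match

i, ii, iii, iv, v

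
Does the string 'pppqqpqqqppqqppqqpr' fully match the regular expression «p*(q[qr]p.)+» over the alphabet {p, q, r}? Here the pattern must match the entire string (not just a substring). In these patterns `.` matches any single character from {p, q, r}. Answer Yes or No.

Yes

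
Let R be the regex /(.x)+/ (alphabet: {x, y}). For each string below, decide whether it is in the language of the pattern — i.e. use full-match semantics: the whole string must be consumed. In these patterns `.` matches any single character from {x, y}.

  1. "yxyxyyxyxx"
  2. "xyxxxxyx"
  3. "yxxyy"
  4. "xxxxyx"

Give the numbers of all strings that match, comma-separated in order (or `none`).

1 → no match
2 → no match
3 → no match — must end with "x"
4 → match

4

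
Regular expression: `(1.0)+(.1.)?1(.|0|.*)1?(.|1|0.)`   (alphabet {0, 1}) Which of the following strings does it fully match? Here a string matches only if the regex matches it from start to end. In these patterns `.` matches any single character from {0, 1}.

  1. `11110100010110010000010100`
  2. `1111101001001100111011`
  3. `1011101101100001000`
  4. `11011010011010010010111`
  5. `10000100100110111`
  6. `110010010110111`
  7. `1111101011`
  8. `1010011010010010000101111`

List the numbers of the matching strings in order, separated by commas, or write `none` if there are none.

1 → no match
2 → no match
3 → no match
4 → match
5 → no match
6 → no match
7 → no match
8 → no match

4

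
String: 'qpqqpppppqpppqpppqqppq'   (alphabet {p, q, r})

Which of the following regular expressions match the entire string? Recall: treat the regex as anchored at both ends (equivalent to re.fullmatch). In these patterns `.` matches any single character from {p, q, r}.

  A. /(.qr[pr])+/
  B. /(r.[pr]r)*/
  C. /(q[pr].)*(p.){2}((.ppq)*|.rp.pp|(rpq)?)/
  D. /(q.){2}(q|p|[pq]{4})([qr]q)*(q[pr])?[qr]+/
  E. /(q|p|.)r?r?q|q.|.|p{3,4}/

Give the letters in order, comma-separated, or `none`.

A → no match
B → no match
C → match
D → no match
E → no match

C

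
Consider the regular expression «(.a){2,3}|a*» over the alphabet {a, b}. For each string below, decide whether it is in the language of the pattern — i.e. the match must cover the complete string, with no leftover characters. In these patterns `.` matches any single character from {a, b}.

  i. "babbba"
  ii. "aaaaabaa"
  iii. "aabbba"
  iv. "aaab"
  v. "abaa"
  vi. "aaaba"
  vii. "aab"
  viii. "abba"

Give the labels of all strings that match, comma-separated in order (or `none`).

none

i → no match
ii → no match
iii → no match
iv → no match
v → no match
vi → no match
vii → no match
viii → no match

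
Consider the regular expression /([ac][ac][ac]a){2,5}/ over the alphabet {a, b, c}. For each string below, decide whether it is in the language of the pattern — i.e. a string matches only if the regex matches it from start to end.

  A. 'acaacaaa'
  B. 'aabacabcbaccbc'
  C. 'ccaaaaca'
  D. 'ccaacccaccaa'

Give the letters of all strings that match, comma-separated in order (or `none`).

A → match
B → no match — must end with 'a'
C → match
D → match

A, C, D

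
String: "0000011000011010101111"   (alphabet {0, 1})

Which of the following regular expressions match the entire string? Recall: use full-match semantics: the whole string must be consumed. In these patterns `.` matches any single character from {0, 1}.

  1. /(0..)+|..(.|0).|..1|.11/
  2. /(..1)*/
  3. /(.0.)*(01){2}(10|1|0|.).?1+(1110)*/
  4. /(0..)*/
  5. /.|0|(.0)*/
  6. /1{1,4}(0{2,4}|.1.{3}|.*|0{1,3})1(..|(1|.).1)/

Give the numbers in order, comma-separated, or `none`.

1 → no match
2 → no match
3 → match
4 → no match
5 → no match
6 → no match — must start with "1"

3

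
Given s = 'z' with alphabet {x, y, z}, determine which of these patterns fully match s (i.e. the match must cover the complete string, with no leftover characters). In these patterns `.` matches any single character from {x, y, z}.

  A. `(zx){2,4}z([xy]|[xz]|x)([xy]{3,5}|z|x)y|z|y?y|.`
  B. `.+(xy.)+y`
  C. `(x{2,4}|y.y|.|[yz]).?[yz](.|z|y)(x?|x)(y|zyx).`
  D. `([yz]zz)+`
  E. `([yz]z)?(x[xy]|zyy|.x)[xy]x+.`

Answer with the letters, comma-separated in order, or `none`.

A

A → match
B → no match — must end with 'y'
C → no match
D → no match — must end with 'zz'
E → no match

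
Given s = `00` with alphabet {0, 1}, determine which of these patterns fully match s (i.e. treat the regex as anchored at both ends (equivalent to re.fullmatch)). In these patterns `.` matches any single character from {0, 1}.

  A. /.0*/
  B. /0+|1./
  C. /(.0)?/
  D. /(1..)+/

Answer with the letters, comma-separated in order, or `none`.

A, B, C

A → match
B → match
C → match
D → no match — must start with `1`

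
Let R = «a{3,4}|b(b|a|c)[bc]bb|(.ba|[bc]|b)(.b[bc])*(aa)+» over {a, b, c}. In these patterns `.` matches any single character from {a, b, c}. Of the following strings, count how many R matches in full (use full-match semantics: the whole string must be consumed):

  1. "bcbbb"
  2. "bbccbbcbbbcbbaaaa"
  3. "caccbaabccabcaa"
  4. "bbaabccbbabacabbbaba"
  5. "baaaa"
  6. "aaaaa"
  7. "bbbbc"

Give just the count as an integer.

2

1 → match
2 → no match
3 → no match
4 → no match
5 → match
6 → no match
7 → no match
Total matched: 2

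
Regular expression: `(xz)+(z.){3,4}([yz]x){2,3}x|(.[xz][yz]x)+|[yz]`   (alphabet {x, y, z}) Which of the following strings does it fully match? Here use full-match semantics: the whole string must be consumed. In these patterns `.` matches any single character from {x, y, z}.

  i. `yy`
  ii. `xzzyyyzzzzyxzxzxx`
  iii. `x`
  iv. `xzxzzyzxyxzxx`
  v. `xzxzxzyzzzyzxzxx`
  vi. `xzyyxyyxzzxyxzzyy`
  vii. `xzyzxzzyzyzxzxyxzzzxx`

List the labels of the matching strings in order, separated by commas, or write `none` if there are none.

i → no match
ii → no match
iii → no match
iv → no match
v → no match
vi → no match
vii → no match

none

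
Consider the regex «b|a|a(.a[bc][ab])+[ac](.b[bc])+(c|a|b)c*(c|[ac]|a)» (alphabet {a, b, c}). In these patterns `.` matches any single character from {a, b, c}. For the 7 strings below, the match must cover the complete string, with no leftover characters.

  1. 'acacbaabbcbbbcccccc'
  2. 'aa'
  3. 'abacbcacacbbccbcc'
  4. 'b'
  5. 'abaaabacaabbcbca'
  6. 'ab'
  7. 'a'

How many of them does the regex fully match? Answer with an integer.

1 → match
2 → no match
3 → no match
4 → match
5 → no match
6 → no match
7 → match
Total matched: 3

3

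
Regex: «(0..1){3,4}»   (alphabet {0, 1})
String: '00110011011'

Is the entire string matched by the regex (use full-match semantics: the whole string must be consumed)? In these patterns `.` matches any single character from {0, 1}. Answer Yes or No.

No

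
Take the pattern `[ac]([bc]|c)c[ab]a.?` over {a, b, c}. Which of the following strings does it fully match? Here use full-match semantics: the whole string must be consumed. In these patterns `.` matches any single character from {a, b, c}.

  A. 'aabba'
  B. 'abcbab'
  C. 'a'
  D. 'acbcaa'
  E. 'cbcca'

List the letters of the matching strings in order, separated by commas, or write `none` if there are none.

B

A → no match
B → match
C → no match
D → no match
E → no match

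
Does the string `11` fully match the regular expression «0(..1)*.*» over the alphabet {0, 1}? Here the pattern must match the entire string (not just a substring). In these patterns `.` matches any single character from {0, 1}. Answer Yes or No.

Every match must start with `0`, but `11` does not.

No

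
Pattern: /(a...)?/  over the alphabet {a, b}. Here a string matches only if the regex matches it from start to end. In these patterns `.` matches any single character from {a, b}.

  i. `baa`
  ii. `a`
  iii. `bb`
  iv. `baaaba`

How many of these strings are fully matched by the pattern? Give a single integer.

0

i → no match
ii → no match
iii → no match
iv → no match
Total matched: 0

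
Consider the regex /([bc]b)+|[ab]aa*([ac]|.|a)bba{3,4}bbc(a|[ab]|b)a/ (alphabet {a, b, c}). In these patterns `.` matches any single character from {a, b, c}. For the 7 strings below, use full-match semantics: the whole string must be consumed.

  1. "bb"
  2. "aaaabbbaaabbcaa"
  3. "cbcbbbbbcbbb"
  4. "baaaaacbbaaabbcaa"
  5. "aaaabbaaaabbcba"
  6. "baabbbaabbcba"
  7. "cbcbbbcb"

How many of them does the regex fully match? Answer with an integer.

6

1 → match
2 → match
3 → match
4 → match
5 → match
6 → no match
7 → match
Total matched: 6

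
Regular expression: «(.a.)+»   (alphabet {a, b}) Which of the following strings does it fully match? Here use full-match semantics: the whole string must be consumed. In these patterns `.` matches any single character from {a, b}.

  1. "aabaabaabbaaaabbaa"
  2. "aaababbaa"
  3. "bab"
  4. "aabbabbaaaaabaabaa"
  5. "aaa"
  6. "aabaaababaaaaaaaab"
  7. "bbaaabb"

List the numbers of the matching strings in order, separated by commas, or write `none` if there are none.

1 → match
2. "aaababbaa" → match
3. "bab" → match
4 → match
5. "aaa" → match
6 → match
7. "bbaaabb" → no match

1, 2, 3, 4, 5, 6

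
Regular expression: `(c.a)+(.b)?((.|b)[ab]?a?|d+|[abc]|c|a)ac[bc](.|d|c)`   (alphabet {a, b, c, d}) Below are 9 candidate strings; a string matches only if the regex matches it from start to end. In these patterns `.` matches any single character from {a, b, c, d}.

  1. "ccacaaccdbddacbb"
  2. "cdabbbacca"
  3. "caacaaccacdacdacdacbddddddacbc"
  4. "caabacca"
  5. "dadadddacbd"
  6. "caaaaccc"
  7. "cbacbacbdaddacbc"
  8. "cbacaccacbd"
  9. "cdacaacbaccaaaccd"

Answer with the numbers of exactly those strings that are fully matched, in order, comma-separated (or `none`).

1 → no match
2 → match
3 → match
4 → match
5 → no match — must start with "c"
6 → match
7 → no match
8 → no match
9 → match

2, 3, 4, 6, 9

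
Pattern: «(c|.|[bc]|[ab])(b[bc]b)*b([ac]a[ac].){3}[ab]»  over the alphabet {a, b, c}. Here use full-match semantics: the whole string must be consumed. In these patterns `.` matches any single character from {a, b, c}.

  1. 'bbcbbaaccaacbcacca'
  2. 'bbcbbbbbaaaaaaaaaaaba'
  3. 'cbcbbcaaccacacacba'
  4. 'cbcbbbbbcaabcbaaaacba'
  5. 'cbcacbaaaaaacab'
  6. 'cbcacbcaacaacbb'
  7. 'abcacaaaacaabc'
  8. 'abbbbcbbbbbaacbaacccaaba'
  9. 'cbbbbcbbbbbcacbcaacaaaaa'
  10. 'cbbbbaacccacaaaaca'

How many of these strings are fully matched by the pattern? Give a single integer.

8

1 → match
2 → match
3 → match
4 → no match
5 → match
6 → match
7 → no match
8 → match
9 → match
10 → match
Total matched: 8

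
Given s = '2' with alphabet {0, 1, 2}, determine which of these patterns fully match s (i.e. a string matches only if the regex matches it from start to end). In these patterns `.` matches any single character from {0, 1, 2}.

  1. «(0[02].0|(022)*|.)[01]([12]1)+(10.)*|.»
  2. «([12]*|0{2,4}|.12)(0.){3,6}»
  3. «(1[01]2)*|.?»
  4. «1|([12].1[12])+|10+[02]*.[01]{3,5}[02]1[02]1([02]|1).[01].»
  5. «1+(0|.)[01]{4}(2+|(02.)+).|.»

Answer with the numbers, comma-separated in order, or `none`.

1 → match
2 → no match
3 → match
4 → no match
5 → match

1, 3, 5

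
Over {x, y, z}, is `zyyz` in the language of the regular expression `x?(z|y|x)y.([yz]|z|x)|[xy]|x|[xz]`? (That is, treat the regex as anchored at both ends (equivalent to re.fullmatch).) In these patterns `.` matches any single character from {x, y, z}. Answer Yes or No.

Yes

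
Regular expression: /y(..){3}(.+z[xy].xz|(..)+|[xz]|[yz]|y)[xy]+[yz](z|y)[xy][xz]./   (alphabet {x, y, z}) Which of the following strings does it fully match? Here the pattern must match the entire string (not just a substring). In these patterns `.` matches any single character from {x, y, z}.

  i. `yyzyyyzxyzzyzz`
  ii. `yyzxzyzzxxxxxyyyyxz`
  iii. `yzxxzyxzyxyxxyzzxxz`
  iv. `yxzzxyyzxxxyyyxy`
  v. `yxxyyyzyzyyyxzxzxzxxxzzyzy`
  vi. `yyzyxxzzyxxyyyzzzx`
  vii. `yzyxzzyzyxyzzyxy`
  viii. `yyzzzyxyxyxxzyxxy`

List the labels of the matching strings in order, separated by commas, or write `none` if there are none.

i → match
ii → match
iii → match
iv → match
v → match
vi → no match
vii → match
viii → match

i, ii, iii, iv, v, vii, viii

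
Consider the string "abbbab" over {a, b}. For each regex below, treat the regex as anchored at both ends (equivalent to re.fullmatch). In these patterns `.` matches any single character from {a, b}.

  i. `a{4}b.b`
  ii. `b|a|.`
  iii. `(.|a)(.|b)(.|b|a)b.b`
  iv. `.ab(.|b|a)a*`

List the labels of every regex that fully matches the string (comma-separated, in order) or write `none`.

i → no match
ii → no match
iii → match
iv → no match

iii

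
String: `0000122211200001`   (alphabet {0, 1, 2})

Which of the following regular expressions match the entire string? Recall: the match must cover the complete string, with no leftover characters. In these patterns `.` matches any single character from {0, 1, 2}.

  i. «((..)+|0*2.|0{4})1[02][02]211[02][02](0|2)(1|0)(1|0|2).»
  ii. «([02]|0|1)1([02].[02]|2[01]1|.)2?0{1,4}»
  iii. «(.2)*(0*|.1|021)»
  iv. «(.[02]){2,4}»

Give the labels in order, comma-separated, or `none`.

i → match
ii → no match — must end with `0`
iii → no match
iv → no match

i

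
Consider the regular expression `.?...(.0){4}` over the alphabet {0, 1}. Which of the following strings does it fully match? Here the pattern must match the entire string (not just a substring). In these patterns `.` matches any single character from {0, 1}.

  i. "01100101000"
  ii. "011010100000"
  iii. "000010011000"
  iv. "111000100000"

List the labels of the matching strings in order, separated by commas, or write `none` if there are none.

i → match
ii → match
iii → no match
iv → match

i, ii, iv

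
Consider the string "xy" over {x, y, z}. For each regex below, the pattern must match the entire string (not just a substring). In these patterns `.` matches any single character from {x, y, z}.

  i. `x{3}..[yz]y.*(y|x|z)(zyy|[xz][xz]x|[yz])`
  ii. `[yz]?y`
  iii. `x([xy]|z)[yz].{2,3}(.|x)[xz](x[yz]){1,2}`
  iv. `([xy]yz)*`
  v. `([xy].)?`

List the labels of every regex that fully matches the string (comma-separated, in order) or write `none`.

v

i → no match
ii → no match
iii → no match
iv → no match
v → match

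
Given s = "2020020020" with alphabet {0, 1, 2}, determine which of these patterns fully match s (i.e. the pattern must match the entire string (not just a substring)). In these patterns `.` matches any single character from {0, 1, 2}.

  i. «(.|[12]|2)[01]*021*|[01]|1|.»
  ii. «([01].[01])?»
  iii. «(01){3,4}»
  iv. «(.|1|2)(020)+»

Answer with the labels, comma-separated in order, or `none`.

iv

i → no match
ii → no match
iii → no match — must start with "01"
iv → match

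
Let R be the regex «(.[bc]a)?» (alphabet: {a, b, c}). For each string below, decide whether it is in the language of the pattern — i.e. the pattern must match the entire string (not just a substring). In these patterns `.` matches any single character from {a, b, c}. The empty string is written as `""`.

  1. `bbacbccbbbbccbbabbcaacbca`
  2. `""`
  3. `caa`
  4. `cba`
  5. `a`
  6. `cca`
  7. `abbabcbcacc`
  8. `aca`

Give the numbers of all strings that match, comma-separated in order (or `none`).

2, 4, 6, 8

1 → no match
2 → match
3 → no match
4 → match
5 → no match
6 → match
7 → no match
8 → match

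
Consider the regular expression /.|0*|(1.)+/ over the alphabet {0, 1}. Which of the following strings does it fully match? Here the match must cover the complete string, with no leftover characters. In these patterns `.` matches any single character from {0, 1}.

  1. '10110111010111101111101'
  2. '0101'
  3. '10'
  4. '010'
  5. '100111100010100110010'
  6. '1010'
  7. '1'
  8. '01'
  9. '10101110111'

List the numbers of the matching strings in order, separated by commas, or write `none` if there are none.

3, 6, 7

1 → no match
2. '0101' → no match
3. '10' → match
4. '010' → no match
5 → no match
6. '1010' → match
7. '1' → match
8. '01' → no match
9. '10101110111' → no match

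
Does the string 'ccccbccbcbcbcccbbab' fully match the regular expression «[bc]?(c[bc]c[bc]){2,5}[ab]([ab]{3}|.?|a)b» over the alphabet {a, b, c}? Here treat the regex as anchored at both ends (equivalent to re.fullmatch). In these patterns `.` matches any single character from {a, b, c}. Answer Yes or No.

No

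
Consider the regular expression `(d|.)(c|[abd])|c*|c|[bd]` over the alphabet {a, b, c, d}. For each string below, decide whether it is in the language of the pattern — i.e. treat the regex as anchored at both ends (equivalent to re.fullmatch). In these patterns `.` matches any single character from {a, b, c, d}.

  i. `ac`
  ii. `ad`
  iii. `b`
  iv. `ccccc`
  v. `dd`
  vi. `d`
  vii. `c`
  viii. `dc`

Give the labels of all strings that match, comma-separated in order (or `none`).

i, ii, iii, iv, v, vi, vii, viii

i → match
ii → match
iii → match
iv → match
v → match
vi → match
vii → match
viii → match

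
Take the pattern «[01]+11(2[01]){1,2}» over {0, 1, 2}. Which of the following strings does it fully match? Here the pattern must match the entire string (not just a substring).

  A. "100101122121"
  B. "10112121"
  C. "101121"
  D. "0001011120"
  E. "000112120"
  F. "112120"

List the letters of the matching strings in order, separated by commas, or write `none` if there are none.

B, C, D, E

A. "100101122121" → no match
B. "10112121" → match
C. "101121" → match
D. "0001011120" → match
E. "000112120" → match
F. "112120" → no match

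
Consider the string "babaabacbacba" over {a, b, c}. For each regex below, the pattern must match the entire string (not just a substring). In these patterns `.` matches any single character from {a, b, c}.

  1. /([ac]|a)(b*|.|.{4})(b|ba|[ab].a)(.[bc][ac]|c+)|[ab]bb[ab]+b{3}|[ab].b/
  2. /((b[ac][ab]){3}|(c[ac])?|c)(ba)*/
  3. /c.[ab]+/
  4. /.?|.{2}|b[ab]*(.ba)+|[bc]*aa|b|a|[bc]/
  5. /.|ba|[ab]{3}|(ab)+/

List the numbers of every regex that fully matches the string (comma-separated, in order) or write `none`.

1 → no match
2 → no match
3 → no match — must start with "c"
4 → match
5 → no match

4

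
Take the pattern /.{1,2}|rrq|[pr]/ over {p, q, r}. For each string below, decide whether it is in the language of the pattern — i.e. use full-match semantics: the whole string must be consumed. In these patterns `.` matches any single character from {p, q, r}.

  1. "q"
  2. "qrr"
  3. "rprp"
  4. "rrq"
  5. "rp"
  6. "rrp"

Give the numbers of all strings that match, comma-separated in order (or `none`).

1, 4, 5

1 → match
2 → no match
3 → no match
4 → match
5 → match
6 → no match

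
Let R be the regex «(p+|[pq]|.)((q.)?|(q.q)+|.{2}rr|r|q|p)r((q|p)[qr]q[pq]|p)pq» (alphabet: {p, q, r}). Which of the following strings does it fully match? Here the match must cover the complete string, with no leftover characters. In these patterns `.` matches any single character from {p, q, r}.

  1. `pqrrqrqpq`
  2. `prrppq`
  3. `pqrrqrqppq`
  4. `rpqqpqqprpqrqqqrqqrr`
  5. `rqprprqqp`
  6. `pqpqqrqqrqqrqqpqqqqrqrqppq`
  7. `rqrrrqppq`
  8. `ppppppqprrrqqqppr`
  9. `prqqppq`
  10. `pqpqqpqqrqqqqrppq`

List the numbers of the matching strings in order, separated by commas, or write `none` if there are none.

2, 3, 6, 10

1 → no match
2 → match
3 → match
4 → no match — must end with `pq`
5 → no match — must end with `pq`
6 → match
7 → no match
8 → no match — must end with `pq`
9 → no match
10 → match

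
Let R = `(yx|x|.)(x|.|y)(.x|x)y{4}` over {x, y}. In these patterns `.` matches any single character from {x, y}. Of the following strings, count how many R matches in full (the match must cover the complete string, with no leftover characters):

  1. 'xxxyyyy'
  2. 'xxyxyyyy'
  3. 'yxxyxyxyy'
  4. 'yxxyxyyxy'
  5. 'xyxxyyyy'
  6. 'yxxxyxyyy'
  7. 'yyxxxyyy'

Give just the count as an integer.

1. 'xxxyyyy' → match
2. 'xxyxyyyy' → match
3. 'yxxyxyxyy' → no match
4. 'yxxyxyyxy' → no match
5. 'xyxxyyyy' → match
6. 'yxxxyxyyy' → no match
7. 'yyxxxyyy' → no match
Total matched: 3

3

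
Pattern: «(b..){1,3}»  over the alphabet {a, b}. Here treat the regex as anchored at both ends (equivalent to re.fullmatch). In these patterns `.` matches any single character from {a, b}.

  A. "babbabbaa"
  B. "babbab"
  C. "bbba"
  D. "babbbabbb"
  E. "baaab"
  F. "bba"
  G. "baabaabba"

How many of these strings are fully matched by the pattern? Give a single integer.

5

A → match
B → match
C → no match
D → match
E → no match
F → match
G → match
Total matched: 5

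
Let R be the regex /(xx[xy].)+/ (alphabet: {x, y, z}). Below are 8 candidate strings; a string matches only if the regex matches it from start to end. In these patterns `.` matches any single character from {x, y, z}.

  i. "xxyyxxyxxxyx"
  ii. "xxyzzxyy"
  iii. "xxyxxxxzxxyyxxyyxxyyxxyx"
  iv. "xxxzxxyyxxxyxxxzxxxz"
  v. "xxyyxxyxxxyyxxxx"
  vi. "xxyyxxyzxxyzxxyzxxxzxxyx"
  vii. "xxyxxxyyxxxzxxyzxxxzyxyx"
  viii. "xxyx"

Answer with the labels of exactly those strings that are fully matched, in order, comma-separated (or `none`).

i → match
ii → no match
iii → match
iv → match
v → match
vi → match
vii → no match
viii → match

i, iii, iv, v, vi, viii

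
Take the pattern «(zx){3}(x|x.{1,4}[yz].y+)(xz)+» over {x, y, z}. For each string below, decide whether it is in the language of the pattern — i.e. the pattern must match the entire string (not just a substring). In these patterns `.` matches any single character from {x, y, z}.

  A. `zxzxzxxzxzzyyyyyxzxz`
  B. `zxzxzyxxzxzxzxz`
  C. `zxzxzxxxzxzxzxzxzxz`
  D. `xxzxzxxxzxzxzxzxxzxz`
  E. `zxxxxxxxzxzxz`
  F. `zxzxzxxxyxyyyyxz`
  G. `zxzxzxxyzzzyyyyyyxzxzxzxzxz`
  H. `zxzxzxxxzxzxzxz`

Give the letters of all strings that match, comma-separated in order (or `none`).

A → match
B → no match
C → match
D → no match — must start with `zx`
E → no match
F → match
G → match
H → match

A, C, F, G, H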